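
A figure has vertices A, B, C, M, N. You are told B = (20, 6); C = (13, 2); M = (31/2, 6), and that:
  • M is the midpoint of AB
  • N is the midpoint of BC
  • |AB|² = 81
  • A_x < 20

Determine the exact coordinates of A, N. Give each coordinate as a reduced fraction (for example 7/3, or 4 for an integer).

1. A_x = 11  [A = 2·M−B = 2·(31/2, 6)−(20, 6)]
2. A_y = 6  [A = 2·M−B = 2·(31/2, 6)−(20, 6)]
   so A = (11, 6)
3. N_x = 33/2  [2·N = B+C = (20, 6)+(13, 2)]
4. N_y = 4  [2·N = B+C = (20, 6)+(13, 2)]
   so N = (33/2, 4)

A = (11, 6)
N = (33/2, 4)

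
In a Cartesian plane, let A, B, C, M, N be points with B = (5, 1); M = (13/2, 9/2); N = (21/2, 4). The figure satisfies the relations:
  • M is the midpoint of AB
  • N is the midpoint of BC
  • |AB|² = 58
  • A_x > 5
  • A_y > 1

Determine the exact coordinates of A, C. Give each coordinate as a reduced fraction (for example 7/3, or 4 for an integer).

1. A_x = 8  [A = 2·M−B = 2·(13/2, 9/2)−(5, 1)]
2. A_y = 8  [A = 2·M−B = 2·(13/2, 9/2)−(5, 1)]
   so A = (8, 8)
3. C_x = 16  [C = 2·N−B = 2·(21/2, 4)−(5, 1)]
4. C_y = 7  [C = 2·N−B = 2·(21/2, 4)−(5, 1)]
   so C = (16, 7)

A = (8, 8)
C = (16, 7)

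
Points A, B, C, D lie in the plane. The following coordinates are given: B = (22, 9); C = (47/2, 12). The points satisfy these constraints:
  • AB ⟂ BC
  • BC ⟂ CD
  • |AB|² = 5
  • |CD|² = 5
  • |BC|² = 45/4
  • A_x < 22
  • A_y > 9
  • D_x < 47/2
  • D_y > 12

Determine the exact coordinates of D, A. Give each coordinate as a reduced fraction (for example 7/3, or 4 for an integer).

1. D_x = 43/2  [[BC ⟂ CD ⇒ 3/2x+3y-285/4=0] ∩ [|D−(47/2, 12)|²=5]]
2. D_y = 13  [[BC ⟂ CD ⇒ 3/2x+3y-285/4=0] ∩ [|D−(47/2, 12)|²=5]]
   so D = (43/2, 13)
3. A_x = 20  [[AB ⟂ BC ⇒ -3/2x-3y+60=0] ∩ [|A−(22, 9)|²=5]]
4. A_y = 10  [[AB ⟂ BC ⇒ -3/2x-3y+60=0] ∩ [|A−(22, 9)|²=5]]
   so A = (20, 10)

D = (43/2, 13)
A = (20, 10)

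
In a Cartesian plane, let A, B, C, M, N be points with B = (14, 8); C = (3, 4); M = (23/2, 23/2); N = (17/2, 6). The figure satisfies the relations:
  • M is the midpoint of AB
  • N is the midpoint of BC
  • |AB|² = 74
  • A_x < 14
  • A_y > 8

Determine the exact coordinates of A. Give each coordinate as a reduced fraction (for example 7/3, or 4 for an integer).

1. A_x = 9  [A = 2·M−B = 2·(23/2, 23/2)−(14, 8)]
2. A_y = 15  [A = 2·M−B = 2·(23/2, 23/2)−(14, 8)]
   so A = (9, 15)

A = (9, 15)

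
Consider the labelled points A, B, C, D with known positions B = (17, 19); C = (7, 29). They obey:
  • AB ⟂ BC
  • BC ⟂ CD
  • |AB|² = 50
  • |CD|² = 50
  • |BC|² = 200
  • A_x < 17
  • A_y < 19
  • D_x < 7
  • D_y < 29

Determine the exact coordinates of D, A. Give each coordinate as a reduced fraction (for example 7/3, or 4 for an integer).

1. D_x = 2  [[BC ⟂ CD ⇒ -10x+10y-220=0] ∩ [|D−(7, 29)|²=50]]
2. D_y = 24  [[BC ⟂ CD ⇒ -10x+10y-220=0] ∩ [|D−(7, 29)|²=50]]
   so D = (2, 24)
3. A_x = 12  [[AB ⟂ BC ⇒ 10x-10y+20=0] ∩ [|A−(17, 19)|²=50]]
4. A_y = 14  [[AB ⟂ BC ⇒ 10x-10y+20=0] ∩ [|A−(17, 19)|²=50]]
   so A = (12, 14)

D = (2, 24)
A = (12, 14)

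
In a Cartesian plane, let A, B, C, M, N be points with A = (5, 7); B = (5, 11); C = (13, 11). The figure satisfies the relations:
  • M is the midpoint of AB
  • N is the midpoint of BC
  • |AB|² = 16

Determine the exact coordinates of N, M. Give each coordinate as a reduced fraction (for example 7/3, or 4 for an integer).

N = (9, 11)
M = (5, 9)

1. M_x = 5  [2·M = A+B = (5, 7)+(5, 11)]
2. M_y = 9  [2·M = A+B = (5, 7)+(5, 11)]
   so M = (5, 9)
3. N_x = 9  [2·N = B+C = (5, 11)+(13, 11)]
4. N_y = 11  [2·N = B+C = (5, 11)+(13, 11)]
   so N = (9, 11)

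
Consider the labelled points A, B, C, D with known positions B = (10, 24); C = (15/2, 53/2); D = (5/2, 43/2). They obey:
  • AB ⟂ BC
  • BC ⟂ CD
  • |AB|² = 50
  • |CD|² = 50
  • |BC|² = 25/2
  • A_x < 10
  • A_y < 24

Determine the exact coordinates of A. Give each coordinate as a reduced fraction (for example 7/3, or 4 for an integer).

A = (5, 19)

1. A_x = 5  [[AB ⟂ BC ⇒ 5/2x-5/2y+35=0] ∩ [|A−(10, 24)|²=50]]
2. A_y = 19  [[AB ⟂ BC ⇒ 5/2x-5/2y+35=0] ∩ [|A−(10, 24)|²=50]]
   so A = (5, 19)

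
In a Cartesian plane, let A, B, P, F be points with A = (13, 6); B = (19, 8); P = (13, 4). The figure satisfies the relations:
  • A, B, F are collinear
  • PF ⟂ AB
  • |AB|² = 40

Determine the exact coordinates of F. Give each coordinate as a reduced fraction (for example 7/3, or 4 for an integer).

F = (62/5, 29/5)

1. F_x = 62/5  [[A, B, F are collinear ⇒ -2x+6y-10=0] ∩ [PF ⟂ AB ⇒ 6x+2y-86=0]]
2. F_y = 29/5  [[A, B, F are collinear ⇒ -2x+6y-10=0] ∩ [PF ⟂ AB ⇒ 6x+2y-86=0]]
   so F = (62/5, 29/5)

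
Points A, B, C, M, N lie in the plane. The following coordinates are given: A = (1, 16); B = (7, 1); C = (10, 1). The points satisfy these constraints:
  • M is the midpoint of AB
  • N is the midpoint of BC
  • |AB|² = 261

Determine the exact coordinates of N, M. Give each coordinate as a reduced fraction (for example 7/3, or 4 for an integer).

1. M_x = 4  [2·M = A+B = (1, 16)+(7, 1)]
2. M_y = 17/2  [2·M = A+B = (1, 16)+(7, 1)]
   so M = (4, 17/2)
3. N_x = 17/2  [2·N = B+C = (7, 1)+(10, 1)]
4. N_y = 1  [2·N = B+C = (7, 1)+(10, 1)]
   so N = (17/2, 1)

N = (17/2, 1)
M = (4, 17/2)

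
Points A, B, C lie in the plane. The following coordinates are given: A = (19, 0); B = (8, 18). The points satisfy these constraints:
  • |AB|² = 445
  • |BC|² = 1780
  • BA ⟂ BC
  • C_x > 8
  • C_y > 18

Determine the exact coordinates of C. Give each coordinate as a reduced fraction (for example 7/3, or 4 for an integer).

1. C_x = 44  [[BA ⟂ BC ⇒ 11x-18y+236=0] ∩ [|C−(8, 18)|²=1780]]
2. C_y = 40  [[BA ⟂ BC ⇒ 11x-18y+236=0] ∩ [|C−(8, 18)|²=1780]]
   so C = (44, 40)

C = (44, 40)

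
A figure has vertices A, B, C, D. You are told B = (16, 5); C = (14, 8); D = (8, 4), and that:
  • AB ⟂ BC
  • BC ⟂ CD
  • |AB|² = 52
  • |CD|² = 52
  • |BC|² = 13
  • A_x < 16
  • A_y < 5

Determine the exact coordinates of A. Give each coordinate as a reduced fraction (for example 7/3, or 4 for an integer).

1. A_x = 10  [[AB ⟂ BC ⇒ 2x-3y-17=0] ∩ [|A−(16, 5)|²=52]]
2. A_y = 1  [[AB ⟂ BC ⇒ 2x-3y-17=0] ∩ [|A−(16, 5)|²=52]]
   so A = (10, 1)

A = (10, 1)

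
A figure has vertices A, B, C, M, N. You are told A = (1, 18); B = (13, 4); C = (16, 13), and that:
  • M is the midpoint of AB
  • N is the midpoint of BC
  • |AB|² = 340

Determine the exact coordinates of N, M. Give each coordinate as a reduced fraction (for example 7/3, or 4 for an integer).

N = (29/2, 17/2)
M = (7, 11)

1. M_x = 7  [2·M = A+B = (1, 18)+(13, 4)]
2. M_y = 11  [2·M = A+B = (1, 18)+(13, 4)]
   so M = (7, 11)
3. N_x = 29/2  [2·N = B+C = (13, 4)+(16, 13)]
4. N_y = 17/2  [2·N = B+C = (13, 4)+(16, 13)]
   so N = (29/2, 17/2)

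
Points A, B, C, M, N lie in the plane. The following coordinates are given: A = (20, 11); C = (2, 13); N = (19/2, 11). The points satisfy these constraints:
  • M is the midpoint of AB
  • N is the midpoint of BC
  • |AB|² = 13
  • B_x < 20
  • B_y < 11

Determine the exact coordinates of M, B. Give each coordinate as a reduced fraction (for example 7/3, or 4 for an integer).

1. B_x = 17  [B = 2·N−C = 2·(19/2, 11)−(2, 13)]
2. B_y = 9  [B = 2·N−C = 2·(19/2, 11)−(2, 13)]
   so B = (17, 9)
3. M_x = 37/2  [2·M = A+B = (20, 11)+(17, 9)]
4. M_y = 10  [2·M = A+B = (20, 11)+(17, 9)]
   so M = (37/2, 10)

M = (37/2, 10)
B = (17, 9)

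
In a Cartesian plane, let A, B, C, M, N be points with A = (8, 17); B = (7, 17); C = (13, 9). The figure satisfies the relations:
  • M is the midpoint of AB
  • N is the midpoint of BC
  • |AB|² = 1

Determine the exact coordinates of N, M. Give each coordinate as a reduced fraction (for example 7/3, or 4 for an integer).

1. M_x = 15/2  [2·M = A+B = (8, 17)+(7, 17)]
2. M_y = 17  [2·M = A+B = (8, 17)+(7, 17)]
   so M = (15/2, 17)
3. N_x = 10  [2·N = B+C = (7, 17)+(13, 9)]
4. N_y = 13  [2·N = B+C = (7, 17)+(13, 9)]
   so N = (10, 13)

N = (10, 13)
M = (15/2, 17)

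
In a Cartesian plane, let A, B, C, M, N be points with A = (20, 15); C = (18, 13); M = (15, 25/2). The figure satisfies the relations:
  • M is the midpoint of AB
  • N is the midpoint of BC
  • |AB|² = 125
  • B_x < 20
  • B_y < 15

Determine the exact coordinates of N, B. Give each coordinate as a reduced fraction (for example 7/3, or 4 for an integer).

1. B_x = 10  [B = 2·M−A = 2·(15, 25/2)−(20, 15)]
2. B_y = 10  [B = 2·M−A = 2·(15, 25/2)−(20, 15)]
   so B = (10, 10)
3. N_x = 14  [2·N = B+C = (10, 10)+(18, 13)]
4. N_y = 23/2  [2·N = B+C = (10, 10)+(18, 13)]
   so N = (14, 23/2)

N = (14, 23/2)
B = (10, 10)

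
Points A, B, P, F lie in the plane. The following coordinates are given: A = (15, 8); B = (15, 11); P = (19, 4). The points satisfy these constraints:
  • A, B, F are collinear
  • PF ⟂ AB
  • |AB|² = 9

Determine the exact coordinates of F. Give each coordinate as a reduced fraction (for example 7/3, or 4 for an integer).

F = (15, 4)

1. F_x = 15  [[A, B, F are collinear ⇒ -3x+45=0] ∩ [PF ⟂ AB ⇒ 3y-12=0]]
2. F_y = 4  [[A, B, F are collinear ⇒ -3x+45=0] ∩ [PF ⟂ AB ⇒ 3y-12=0]]
   so F = (15, 4)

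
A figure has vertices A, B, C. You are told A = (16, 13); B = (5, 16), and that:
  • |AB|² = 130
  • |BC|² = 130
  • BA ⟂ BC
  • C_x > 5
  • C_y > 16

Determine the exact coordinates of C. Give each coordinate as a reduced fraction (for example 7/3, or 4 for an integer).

1. C_x = 8  [[BA ⟂ BC ⇒ 11x-3y-7=0] ∩ [|C−(5, 16)|²=130]]
2. C_y = 27  [[BA ⟂ BC ⇒ 11x-3y-7=0] ∩ [|C−(5, 16)|²=130]]
   so C = (8, 27)

C = (8, 27)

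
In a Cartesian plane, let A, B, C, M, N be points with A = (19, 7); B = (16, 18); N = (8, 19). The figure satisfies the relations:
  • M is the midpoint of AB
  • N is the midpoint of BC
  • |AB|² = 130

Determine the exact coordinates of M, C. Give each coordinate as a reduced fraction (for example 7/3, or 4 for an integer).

1. M_x = 35/2  [2·M = A+B = (19, 7)+(16, 18)]
2. M_y = 25/2  [2·M = A+B = (19, 7)+(16, 18)]
   so M = (35/2, 25/2)
3. C_x = 0  [C = 2·N−B = 2·(8, 19)−(16, 18)]
4. C_y = 20  [C = 2·N−B = 2·(8, 19)−(16, 18)]
   so C = (0, 20)

M = (35/2, 25/2)
C = (0, 20)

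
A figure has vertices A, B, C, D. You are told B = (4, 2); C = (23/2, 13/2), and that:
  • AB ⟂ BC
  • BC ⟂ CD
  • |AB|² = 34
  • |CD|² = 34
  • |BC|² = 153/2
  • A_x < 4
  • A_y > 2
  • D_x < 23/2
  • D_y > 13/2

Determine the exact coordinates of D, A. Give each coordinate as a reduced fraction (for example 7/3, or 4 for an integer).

1. D_x = 17/2  [[BC ⟂ CD ⇒ 15/2x+9/2y-231/2=0] ∩ [|D−(23/2, 13/2)|²=34]]
2. D_y = 23/2  [[BC ⟂ CD ⇒ 15/2x+9/2y-231/2=0] ∩ [|D−(23/2, 13/2)|²=34]]
   so D = (17/2, 23/2)
3. A_x = 1  [[AB ⟂ BC ⇒ -15/2x-9/2y+39=0] ∩ [|A−(4, 2)|²=34]]
4. A_y = 7  [[AB ⟂ BC ⇒ -15/2x-9/2y+39=0] ∩ [|A−(4, 2)|²=34]]
   so A = (1, 7)

D = (17/2, 23/2)
A = (1, 7)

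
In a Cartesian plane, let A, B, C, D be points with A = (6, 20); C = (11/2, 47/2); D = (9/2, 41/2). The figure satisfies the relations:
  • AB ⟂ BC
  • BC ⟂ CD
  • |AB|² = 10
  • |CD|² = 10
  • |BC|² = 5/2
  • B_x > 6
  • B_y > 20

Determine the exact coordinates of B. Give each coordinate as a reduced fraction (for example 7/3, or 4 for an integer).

1. B_x = 7  [[BC ⟂ CD ⇒ 1x+3y-76=0] ∩ [|B−(6, 20)|²=10]]
2. B_y = 23  [[BC ⟂ CD ⇒ 1x+3y-76=0] ∩ [|B−(6, 20)|²=10]]
   so B = (7, 23)

B = (7, 23)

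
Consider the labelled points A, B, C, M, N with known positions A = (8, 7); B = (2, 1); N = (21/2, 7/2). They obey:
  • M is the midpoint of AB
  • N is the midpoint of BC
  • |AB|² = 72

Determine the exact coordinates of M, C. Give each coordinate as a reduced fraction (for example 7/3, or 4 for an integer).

1. M_x = 5  [2·M = A+B = (8, 7)+(2, 1)]
2. M_y = 4  [2·M = A+B = (8, 7)+(2, 1)]
   so M = (5, 4)
3. C_x = 19  [C = 2·N−B = 2·(21/2, 7/2)−(2, 1)]
4. C_y = 6  [C = 2·N−B = 2·(21/2, 7/2)−(2, 1)]
   so C = (19, 6)

M = (5, 4)
C = (19, 6)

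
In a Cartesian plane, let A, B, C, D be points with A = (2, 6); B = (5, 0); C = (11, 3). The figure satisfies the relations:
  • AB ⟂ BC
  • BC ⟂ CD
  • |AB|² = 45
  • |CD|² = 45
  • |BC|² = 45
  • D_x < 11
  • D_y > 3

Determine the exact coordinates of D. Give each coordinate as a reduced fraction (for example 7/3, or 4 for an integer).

1. D_x = 8  [[BC ⟂ CD ⇒ 6x+3y-75=0] ∩ [|D−(11, 3)|²=45]]
2. D_y = 9  [[BC ⟂ CD ⇒ 6x+3y-75=0] ∩ [|D−(11, 3)|²=45]]
   so D = (8, 9)

D = (8, 9)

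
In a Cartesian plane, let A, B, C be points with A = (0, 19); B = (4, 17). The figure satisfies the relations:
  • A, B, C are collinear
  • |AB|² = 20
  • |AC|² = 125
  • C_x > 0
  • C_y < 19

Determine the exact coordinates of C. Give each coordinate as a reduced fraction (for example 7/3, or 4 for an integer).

C = (10, 14)

1. C_x = 10  [[A, B, C are collinear ⇒ 2x+4y-76=0] ∩ [|C−(0, 19)|²=125]]
2. C_y = 14  [[A, B, C are collinear ⇒ 2x+4y-76=0] ∩ [|C−(0, 19)|²=125]]
   so C = (10, 14)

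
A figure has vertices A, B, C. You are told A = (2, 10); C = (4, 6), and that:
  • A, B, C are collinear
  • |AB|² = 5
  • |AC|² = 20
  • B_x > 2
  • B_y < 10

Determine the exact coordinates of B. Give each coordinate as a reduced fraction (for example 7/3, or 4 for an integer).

1. B_x = 3  [[A, B, C are collinear ⇒ -4x-2y+28=0] ∩ [|B−(2, 10)|²=5]]
2. B_y = 8  [[A, B, C are collinear ⇒ -4x-2y+28=0] ∩ [|B−(2, 10)|²=5]]
   so B = (3, 8)

B = (3, 8)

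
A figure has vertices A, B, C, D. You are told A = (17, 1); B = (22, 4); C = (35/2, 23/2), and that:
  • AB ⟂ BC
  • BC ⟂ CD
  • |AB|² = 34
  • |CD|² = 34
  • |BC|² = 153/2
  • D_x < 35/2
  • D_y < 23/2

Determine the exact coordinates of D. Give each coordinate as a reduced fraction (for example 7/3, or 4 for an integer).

1. D_x = 25/2  [[BC ⟂ CD ⇒ -9/2x+15/2y-15/2=0] ∩ [|D−(35/2, 23/2)|²=34]]
2. D_y = 17/2  [[BC ⟂ CD ⇒ -9/2x+15/2y-15/2=0] ∩ [|D−(35/2, 23/2)|²=34]]
   so D = (25/2, 17/2)

D = (25/2, 17/2)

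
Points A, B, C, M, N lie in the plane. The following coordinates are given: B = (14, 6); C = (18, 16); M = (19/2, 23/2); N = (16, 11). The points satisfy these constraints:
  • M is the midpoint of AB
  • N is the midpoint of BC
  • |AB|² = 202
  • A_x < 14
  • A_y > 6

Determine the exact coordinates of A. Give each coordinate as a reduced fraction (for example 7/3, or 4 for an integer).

1. A_x = 5  [A = 2·M−B = 2·(19/2, 23/2)−(14, 6)]
2. A_y = 17  [A = 2·M−B = 2·(19/2, 23/2)−(14, 6)]
   so A = (5, 17)

A = (5, 17)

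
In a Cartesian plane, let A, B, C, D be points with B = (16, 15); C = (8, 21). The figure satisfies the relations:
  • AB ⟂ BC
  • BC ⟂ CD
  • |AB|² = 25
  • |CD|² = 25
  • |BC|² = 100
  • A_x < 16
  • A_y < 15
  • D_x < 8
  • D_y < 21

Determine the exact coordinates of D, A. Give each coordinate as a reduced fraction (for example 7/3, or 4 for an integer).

1. D_x = 5  [[BC ⟂ CD ⇒ -8x+6y-62=0] ∩ [|D−(8, 21)|²=25]]
2. D_y = 17  [[BC ⟂ CD ⇒ -8x+6y-62=0] ∩ [|D−(8, 21)|²=25]]
   so D = (5, 17)
3. A_x = 13  [[AB ⟂ BC ⇒ 8x-6y-38=0] ∩ [|A−(16, 15)|²=25]]
4. A_y = 11  [[AB ⟂ BC ⇒ 8x-6y-38=0] ∩ [|A−(16, 15)|²=25]]
   so A = (13, 11)

D = (5, 17)
A = (13, 11)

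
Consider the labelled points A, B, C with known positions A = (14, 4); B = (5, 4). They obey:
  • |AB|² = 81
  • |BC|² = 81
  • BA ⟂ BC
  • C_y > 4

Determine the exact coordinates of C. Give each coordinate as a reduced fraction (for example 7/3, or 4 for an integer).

1. C_x = 5  [[BA ⟂ BC ⇒ 9x-45=0] ∩ [|C−(5, 4)|²=81]]
2. C_y = 13  [[BA ⟂ BC ⇒ 9x-45=0] ∩ [|C−(5, 4)|²=81]]
   so C = (5, 13)

C = (5, 13)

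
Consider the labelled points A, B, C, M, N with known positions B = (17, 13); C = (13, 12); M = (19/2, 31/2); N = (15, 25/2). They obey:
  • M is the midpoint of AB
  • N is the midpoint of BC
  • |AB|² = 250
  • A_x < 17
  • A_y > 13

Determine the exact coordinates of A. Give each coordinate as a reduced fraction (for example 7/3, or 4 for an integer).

A = (2, 18)

1. A_x = 2  [A = 2·M−B = 2·(19/2, 31/2)−(17, 13)]
2. A_y = 18  [A = 2·M−B = 2·(19/2, 31/2)−(17, 13)]
   so A = (2, 18)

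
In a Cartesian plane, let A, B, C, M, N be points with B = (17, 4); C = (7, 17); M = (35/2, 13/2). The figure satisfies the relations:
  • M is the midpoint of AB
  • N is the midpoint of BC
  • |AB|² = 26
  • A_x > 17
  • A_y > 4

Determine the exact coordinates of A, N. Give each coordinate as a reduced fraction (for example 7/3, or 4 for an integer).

1. A_x = 18  [A = 2·M−B = 2·(35/2, 13/2)−(17, 4)]
2. A_y = 9  [A = 2·M−B = 2·(35/2, 13/2)−(17, 4)]
   so A = (18, 9)
3. N_x = 12  [2·N = B+C = (17, 4)+(7, 17)]
4. N_y = 21/2  [2·N = B+C = (17, 4)+(7, 17)]
   so N = (12, 21/2)

A = (18, 9)
N = (12, 21/2)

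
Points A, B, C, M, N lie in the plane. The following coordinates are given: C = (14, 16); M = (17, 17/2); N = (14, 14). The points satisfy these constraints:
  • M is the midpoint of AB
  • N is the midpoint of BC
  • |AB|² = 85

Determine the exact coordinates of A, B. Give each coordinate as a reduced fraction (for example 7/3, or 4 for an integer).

1. B_x = 14  [B = 2·N−C = 2·(14, 14)−(14, 16)]
2. B_y = 12  [B = 2·N−C = 2·(14, 14)−(14, 16)]
   so B = (14, 12)
3. A_x = 20  [A = 2·M−B = 2·(17, 17/2)−(14, 12)]
4. A_y = 5  [A = 2·M−B = 2·(17, 17/2)−(14, 12)]
   so A = (20, 5)

A = (20, 5)
B = (14, 12)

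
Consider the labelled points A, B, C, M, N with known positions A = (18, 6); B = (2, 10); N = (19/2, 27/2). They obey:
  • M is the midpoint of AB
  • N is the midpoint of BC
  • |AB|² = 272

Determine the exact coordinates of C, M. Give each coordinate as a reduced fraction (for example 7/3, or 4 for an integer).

1. M_x = 10  [2·M = A+B = (18, 6)+(2, 10)]
2. M_y = 8  [2·M = A+B = (18, 6)+(2, 10)]
   so M = (10, 8)
3. C_x = 17  [C = 2·N−B = 2·(19/2, 27/2)−(2, 10)]
4. C_y = 17  [C = 2·N−B = 2·(19/2, 27/2)−(2, 10)]
   so C = (17, 17)

C = (17, 17)
M = (10, 8)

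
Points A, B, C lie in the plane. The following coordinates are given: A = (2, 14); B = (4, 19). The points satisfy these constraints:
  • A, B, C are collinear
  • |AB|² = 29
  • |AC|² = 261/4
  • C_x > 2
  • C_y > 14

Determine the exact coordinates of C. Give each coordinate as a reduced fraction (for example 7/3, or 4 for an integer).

C = (5, 43/2)

1. C_x = 5  [[A, B, C are collinear ⇒ -5x+2y-18=0] ∩ [|C−(2, 14)|²=261/4]]
2. C_y = 43/2  [[A, B, C are collinear ⇒ -5x+2y-18=0] ∩ [|C−(2, 14)|²=261/4]]
   so C = (5, 43/2)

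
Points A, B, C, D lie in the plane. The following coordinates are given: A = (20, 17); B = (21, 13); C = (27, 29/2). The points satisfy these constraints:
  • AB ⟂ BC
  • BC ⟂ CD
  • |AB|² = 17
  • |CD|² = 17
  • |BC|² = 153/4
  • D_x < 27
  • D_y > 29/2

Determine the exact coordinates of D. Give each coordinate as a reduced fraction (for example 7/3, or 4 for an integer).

D = (26, 37/2)

1. D_x = 26  [[BC ⟂ CD ⇒ 6x+3/2y-735/4=0] ∩ [|D−(27, 29/2)|²=17]]
2. D_y = 37/2  [[BC ⟂ CD ⇒ 6x+3/2y-735/4=0] ∩ [|D−(27, 29/2)|²=17]]
   so D = (26, 37/2)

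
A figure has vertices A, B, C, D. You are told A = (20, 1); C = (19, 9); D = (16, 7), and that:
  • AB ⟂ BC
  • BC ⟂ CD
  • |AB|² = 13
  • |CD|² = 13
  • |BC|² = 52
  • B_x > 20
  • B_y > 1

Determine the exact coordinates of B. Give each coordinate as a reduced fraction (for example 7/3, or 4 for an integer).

B = (23, 3)

1. B_x = 23  [[BC ⟂ CD ⇒ 3x+2y-75=0] ∩ [|B−(20, 1)|²=13]]
2. B_y = 3  [[BC ⟂ CD ⇒ 3x+2y-75=0] ∩ [|B−(20, 1)|²=13]]
   so B = (23, 3)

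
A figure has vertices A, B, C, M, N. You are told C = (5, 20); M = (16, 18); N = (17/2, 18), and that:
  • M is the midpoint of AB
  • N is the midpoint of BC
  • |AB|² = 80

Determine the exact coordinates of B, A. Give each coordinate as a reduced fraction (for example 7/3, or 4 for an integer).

B = (12, 16)
A = (20, 20)

1. B_x = 12  [B = 2·N−C = 2·(17/2, 18)−(5, 20)]
2. B_y = 16  [B = 2·N−C = 2·(17/2, 18)−(5, 20)]
   so B = (12, 16)
3. A_x = 20  [A = 2·M−B = 2·(16, 18)−(12, 16)]
4. A_y = 20  [A = 2·M−B = 2·(16, 18)−(12, 16)]
   so A = (20, 20)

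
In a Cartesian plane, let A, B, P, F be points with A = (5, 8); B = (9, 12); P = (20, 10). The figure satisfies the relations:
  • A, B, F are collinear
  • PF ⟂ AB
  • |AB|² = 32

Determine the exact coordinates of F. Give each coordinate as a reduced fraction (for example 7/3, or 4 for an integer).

1. F_x = 27/2  [[A, B, F are collinear ⇒ -4x+4y-12=0] ∩ [PF ⟂ AB ⇒ 4x+4y-120=0]]
2. F_y = 33/2  [[A, B, F are collinear ⇒ -4x+4y-12=0] ∩ [PF ⟂ AB ⇒ 4x+4y-120=0]]
   so F = (27/2, 33/2)

F = (27/2, 33/2)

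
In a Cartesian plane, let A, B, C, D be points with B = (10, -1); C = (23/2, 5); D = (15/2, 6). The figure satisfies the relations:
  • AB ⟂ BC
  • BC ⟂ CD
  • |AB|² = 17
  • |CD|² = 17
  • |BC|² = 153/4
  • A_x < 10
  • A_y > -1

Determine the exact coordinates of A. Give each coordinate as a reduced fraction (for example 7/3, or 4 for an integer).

A = (6, 0)

1. A_x = 6  [[AB ⟂ BC ⇒ -3/2x-6y+9=0] ∩ [|A−(10, -1)|²=17]]
2. A_y = 0  [[AB ⟂ BC ⇒ -3/2x-6y+9=0] ∩ [|A−(10, -1)|²=17]]
   so A = (6, 0)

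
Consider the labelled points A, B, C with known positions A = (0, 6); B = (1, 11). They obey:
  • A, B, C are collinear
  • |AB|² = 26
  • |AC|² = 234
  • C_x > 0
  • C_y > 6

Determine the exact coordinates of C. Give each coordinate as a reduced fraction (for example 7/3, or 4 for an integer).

C = (3, 21)

1. C_x = 3  [[A, B, C are collinear ⇒ -5x+1y-6=0] ∩ [|C−(0, 6)|²=234]]
2. C_y = 21  [[A, B, C are collinear ⇒ -5x+1y-6=0] ∩ [|C−(0, 6)|²=234]]
   so C = (3, 21)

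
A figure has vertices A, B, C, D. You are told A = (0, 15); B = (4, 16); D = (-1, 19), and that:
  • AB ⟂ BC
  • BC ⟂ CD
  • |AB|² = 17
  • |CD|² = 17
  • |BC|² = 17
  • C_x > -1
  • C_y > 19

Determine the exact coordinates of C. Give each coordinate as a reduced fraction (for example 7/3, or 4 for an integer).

1. C_x = 3  [[AB ⟂ BC ⇒ 4x+1y-32=0] ∩ [|C−(-1, 19)|²=17]]
2. C_y = 20  [[AB ⟂ BC ⇒ 4x+1y-32=0] ∩ [|C−(-1, 19)|²=17]]
   so C = (3, 20)

C = (3, 20)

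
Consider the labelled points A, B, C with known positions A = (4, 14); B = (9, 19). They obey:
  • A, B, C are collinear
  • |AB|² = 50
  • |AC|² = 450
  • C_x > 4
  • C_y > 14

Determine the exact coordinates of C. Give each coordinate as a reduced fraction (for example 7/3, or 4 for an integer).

1. C_x = 19  [[A, B, C are collinear ⇒ -5x+5y-50=0] ∩ [|C−(4, 14)|²=450]]
2. C_y = 29  [[A, B, C are collinear ⇒ -5x+5y-50=0] ∩ [|C−(4, 14)|²=450]]
   so C = (19, 29)

C = (19, 29)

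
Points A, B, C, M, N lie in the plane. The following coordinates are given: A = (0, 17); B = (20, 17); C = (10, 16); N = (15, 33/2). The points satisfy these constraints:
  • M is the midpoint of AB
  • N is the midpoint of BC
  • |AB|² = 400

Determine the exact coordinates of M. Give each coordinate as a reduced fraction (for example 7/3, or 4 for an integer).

1. M_x = 10  [2·M = A+B = (0, 17)+(20, 17)]
2. M_y = 17  [2·M = A+B = (0, 17)+(20, 17)]
   so M = (10, 17)

M = (10, 17)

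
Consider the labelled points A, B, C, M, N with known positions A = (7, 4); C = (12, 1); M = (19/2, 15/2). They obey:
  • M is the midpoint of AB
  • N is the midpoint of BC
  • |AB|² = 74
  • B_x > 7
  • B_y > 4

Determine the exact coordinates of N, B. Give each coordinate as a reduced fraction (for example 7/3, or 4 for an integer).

1. B_x = 12  [B = 2·M−A = 2·(19/2, 15/2)−(7, 4)]
2. B_y = 11  [B = 2·M−A = 2·(19/2, 15/2)−(7, 4)]
   so B = (12, 11)
3. N_x = 12  [2·N = B+C = (12, 11)+(12, 1)]
4. N_y = 6  [2·N = B+C = (12, 11)+(12, 1)]
   so N = (12, 6)

N = (12, 6)
B = (12, 11)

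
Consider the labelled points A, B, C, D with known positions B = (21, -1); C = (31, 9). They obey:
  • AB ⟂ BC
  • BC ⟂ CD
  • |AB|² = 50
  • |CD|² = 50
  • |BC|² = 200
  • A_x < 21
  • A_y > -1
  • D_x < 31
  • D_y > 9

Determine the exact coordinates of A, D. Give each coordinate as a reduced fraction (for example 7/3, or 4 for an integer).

1. A_x = 16  [[AB ⟂ BC ⇒ -10x-10y+200=0] ∩ [|A−(21, -1)|²=50]]
2. A_y = 4  [[AB ⟂ BC ⇒ -10x-10y+200=0] ∩ [|A−(21, -1)|²=50]]
   so A = (16, 4)
3. D_x = 26  [[BC ⟂ CD ⇒ 10x+10y-400=0] ∩ [|D−(31, 9)|²=50]]
4. D_y = 14  [[BC ⟂ CD ⇒ 10x+10y-400=0] ∩ [|D−(31, 9)|²=50]]
   so D = (26, 14)

A = (16, 4)
D = (26, 14)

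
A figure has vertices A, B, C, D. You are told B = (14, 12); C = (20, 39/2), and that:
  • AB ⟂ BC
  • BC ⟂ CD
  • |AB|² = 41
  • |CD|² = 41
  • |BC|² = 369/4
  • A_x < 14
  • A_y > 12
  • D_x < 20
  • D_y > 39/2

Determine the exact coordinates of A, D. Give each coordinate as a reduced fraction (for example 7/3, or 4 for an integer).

1. A_x = 9  [[AB ⟂ BC ⇒ -6x-15/2y+174=0] ∩ [|A−(14, 12)|²=41]]
2. A_y = 16  [[AB ⟂ BC ⇒ -6x-15/2y+174=0] ∩ [|A−(14, 12)|²=41]]
   so A = (9, 16)
3. D_x = 15  [[BC ⟂ CD ⇒ 6x+15/2y-1065/4=0] ∩ [|D−(20, 39/2)|²=41]]
4. D_y = 47/2  [[BC ⟂ CD ⇒ 6x+15/2y-1065/4=0] ∩ [|D−(20, 39/2)|²=41]]
   so D = (15, 47/2)

A = (9, 16)
D = (15, 47/2)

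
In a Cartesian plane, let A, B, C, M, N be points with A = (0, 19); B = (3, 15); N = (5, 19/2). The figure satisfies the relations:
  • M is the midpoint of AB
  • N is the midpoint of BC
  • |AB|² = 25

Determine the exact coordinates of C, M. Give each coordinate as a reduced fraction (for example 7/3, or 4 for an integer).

C = (7, 4)
M = (3/2, 17)

1. M_x = 3/2  [2·M = A+B = (0, 19)+(3, 15)]
2. M_y = 17  [2·M = A+B = (0, 19)+(3, 15)]
   so M = (3/2, 17)
3. C_x = 7  [C = 2·N−B = 2·(5, 19/2)−(3, 15)]
4. C_y = 4  [C = 2·N−B = 2·(5, 19/2)−(3, 15)]
   so C = (7, 4)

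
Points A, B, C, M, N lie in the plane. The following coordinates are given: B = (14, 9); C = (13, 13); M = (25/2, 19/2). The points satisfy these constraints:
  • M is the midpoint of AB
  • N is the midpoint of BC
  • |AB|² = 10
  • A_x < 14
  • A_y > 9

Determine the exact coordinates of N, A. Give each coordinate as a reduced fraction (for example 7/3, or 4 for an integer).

N = (27/2, 11)
A = (11, 10)

1. A_x = 11  [A = 2·M−B = 2·(25/2, 19/2)−(14, 9)]
2. A_y = 10  [A = 2·M−B = 2·(25/2, 19/2)−(14, 9)]
   so A = (11, 10)
3. N_x = 27/2  [2·N = B+C = (14, 9)+(13, 13)]
4. N_y = 11  [2·N = B+C = (14, 9)+(13, 13)]
   so N = (27/2, 11)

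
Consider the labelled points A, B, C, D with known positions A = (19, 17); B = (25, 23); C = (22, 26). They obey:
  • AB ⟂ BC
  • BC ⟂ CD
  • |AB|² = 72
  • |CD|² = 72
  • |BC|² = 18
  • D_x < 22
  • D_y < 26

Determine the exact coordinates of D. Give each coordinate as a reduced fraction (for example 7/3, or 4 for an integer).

1. D_x = 16  [[BC ⟂ CD ⇒ -3x+3y-12=0] ∩ [|D−(22, 26)|²=72]]
2. D_y = 20  [[BC ⟂ CD ⇒ -3x+3y-12=0] ∩ [|D−(22, 26)|²=72]]
   so D = (16, 20)

D = (16, 20)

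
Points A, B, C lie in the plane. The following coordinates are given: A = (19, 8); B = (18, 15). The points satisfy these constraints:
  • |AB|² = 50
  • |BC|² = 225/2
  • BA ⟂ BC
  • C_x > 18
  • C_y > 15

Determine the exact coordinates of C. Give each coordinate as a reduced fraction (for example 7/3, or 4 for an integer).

1. C_x = 57/2  [[BA ⟂ BC ⇒ 1x-7y+87=0] ∩ [|C−(18, 15)|²=225/2]]
2. C_y = 33/2  [[BA ⟂ BC ⇒ 1x-7y+87=0] ∩ [|C−(18, 15)|²=225/2]]
   so C = (57/2, 33/2)

C = (57/2, 33/2)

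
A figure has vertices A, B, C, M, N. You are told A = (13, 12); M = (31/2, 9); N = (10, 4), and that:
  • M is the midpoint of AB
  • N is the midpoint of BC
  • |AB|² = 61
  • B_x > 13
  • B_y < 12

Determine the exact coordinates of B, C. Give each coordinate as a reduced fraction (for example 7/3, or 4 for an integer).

1. B_x = 18  [B = 2·M−A = 2·(31/2, 9)−(13, 12)]
2. B_y = 6  [B = 2·M−A = 2·(31/2, 9)−(13, 12)]
   so B = (18, 6)
3. C_x = 2  [C = 2·N−B = 2·(10, 4)−(18, 6)]
4. C_y = 2  [C = 2·N−B = 2·(10, 4)−(18, 6)]
   so C = (2, 2)

B = (18, 6)
C = (2, 2)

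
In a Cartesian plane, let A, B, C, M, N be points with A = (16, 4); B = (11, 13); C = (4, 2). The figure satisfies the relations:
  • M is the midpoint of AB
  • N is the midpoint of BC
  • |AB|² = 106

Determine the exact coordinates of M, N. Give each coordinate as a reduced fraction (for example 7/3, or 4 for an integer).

M = (27/2, 17/2)
N = (15/2, 15/2)

1. M_x = 27/2  [2·M = A+B = (16, 4)+(11, 13)]
2. M_y = 17/2  [2·M = A+B = (16, 4)+(11, 13)]
   so M = (27/2, 17/2)
3. N_x = 15/2  [2·N = B+C = (11, 13)+(4, 2)]
4. N_y = 15/2  [2·N = B+C = (11, 13)+(4, 2)]
   so N = (15/2, 15/2)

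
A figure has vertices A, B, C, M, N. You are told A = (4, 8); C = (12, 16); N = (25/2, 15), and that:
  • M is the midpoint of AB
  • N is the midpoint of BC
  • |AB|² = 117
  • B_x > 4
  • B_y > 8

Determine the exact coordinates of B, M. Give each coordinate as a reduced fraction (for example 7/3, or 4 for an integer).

1. B_x = 13  [B = 2·N−C = 2·(25/2, 15)−(12, 16)]
2. B_y = 14  [B = 2·N−C = 2·(25/2, 15)−(12, 16)]
   so B = (13, 14)
3. M_x = 17/2  [2·M = A+B = (4, 8)+(13, 14)]
4. M_y = 11  [2·M = A+B = (4, 8)+(13, 14)]
   so M = (17/2, 11)

B = (13, 14)
M = (17/2, 11)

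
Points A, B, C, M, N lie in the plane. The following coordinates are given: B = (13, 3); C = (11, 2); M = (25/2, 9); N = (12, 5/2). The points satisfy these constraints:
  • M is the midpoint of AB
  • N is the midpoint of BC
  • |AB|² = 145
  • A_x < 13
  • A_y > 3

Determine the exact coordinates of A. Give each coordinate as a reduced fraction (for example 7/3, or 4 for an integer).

1. A_x = 12  [A = 2·M−B = 2·(25/2, 9)−(13, 3)]
2. A_y = 15  [A = 2·M−B = 2·(25/2, 9)−(13, 3)]
   so A = (12, 15)

A = (12, 15)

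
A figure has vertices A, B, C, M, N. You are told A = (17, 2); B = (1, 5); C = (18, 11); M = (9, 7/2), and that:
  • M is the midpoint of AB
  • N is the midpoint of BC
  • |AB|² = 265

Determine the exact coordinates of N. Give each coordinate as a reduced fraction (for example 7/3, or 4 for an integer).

N = (19/2, 8)

1. N_x = 19/2  [2·N = B+C = (1, 5)+(18, 11)]
2. N_y = 8  [2·N = B+C = (1, 5)+(18, 11)]
   so N = (19/2, 8)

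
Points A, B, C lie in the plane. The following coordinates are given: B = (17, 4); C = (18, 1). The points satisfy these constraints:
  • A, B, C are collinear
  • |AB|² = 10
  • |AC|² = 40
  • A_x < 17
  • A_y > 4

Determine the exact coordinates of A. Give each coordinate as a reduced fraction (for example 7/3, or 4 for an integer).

A = (16, 7)

1. A_x = 16  [[A, B, C are collinear ⇒ 3x+1y-55=0] ∩ [|A−(17, 4)|²=10]]
2. A_y = 7  [[A, B, C are collinear ⇒ 3x+1y-55=0] ∩ [|A−(17, 4)|²=10]]
   so A = (16, 7)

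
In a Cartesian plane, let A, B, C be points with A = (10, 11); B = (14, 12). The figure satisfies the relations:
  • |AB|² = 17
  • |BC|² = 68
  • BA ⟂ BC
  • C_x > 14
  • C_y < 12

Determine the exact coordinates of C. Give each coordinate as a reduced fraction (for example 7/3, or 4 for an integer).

1. C_x = 16  [[BA ⟂ BC ⇒ -4x-1y+68=0] ∩ [|C−(14, 12)|²=68]]
2. C_y = 4  [[BA ⟂ BC ⇒ -4x-1y+68=0] ∩ [|C−(14, 12)|²=68]]
   so C = (16, 4)

C = (16, 4)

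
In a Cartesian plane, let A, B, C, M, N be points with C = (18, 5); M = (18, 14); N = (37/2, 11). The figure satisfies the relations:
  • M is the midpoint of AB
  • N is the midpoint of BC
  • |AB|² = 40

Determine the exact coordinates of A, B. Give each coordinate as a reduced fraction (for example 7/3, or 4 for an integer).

A = (17, 11)
B = (19, 17)

1. B_x = 19  [B = 2·N−C = 2·(37/2, 11)−(18, 5)]
2. B_y = 17  [B = 2·N−C = 2·(37/2, 11)−(18, 5)]
   so B = (19, 17)
3. A_x = 17  [A = 2·M−B = 2·(18, 14)−(19, 17)]
4. A_y = 11  [A = 2·M−B = 2·(18, 14)−(19, 17)]
   so A = (17, 11)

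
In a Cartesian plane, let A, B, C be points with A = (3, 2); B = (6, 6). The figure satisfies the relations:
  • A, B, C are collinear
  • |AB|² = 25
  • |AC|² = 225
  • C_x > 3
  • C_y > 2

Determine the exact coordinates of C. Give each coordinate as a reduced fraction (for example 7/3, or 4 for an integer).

1. C_x = 12  [[A, B, C are collinear ⇒ -4x+3y+6=0] ∩ [|C−(3, 2)|²=225]]
2. C_y = 14  [[A, B, C are collinear ⇒ -4x+3y+6=0] ∩ [|C−(3, 2)|²=225]]
   so C = (12, 14)

C = (12, 14)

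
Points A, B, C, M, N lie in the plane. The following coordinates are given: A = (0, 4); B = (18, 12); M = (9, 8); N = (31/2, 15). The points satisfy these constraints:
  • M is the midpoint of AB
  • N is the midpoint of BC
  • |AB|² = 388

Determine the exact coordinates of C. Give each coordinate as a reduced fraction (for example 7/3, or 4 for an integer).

1. C_x = 13  [C = 2·N−B = 2·(31/2, 15)−(18, 12)]
2. C_y = 18  [C = 2·N−B = 2·(31/2, 15)−(18, 12)]
   so C = (13, 18)

C = (13, 18)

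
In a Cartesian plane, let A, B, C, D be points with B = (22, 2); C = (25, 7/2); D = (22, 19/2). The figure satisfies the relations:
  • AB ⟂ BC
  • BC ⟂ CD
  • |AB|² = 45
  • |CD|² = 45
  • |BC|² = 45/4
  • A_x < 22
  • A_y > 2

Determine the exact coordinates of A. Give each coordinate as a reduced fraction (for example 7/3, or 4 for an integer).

1. A_x = 19  [[AB ⟂ BC ⇒ -3x-3/2y+69=0] ∩ [|A−(22, 2)|²=45]]
2. A_y = 8  [[AB ⟂ BC ⇒ -3x-3/2y+69=0] ∩ [|A−(22, 2)|²=45]]
   so A = (19, 8)

A = (19, 8)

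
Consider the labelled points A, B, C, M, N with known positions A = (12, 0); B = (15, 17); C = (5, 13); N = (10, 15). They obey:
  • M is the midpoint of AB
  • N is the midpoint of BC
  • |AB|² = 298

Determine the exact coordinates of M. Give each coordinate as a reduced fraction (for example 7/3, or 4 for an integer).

M = (27/2, 17/2)

1. M_x = 27/2  [2·M = A+B = (12, 0)+(15, 17)]
2. M_y = 17/2  [2·M = A+B = (12, 0)+(15, 17)]
   so M = (27/2, 17/2)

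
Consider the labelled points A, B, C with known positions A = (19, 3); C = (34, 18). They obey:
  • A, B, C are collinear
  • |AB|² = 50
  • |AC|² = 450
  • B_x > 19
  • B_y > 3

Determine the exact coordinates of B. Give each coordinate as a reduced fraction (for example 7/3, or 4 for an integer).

1. B_x = 24  [[A, B, C are collinear ⇒ 15x-15y-240=0] ∩ [|B−(19, 3)|²=50]]
2. B_y = 8  [[A, B, C are collinear ⇒ 15x-15y-240=0] ∩ [|B−(19, 3)|²=50]]
   so B = (24, 8)

B = (24, 8)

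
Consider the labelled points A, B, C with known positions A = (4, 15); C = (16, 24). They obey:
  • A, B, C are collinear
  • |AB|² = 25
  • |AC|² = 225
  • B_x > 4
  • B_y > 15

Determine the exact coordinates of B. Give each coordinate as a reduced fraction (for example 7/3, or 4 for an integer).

1. B_x = 8  [[A, B, C are collinear ⇒ 9x-12y+144=0] ∩ [|B−(4, 15)|²=25]]
2. B_y = 18  [[A, B, C are collinear ⇒ 9x-12y+144=0] ∩ [|B−(4, 15)|²=25]]
   so B = (8, 18)

B = (8, 18)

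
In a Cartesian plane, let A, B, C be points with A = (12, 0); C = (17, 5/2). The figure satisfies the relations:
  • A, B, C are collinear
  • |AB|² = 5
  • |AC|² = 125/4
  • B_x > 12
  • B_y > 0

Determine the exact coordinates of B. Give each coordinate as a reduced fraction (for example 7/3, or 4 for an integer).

1. B_x = 14  [[A, B, C are collinear ⇒ 5/2x-5y-30=0] ∩ [|B−(12, 0)|²=5]]
2. B_y = 1  [[A, B, C are collinear ⇒ 5/2x-5y-30=0] ∩ [|B−(12, 0)|²=5]]
   so B = (14, 1)

B = (14, 1)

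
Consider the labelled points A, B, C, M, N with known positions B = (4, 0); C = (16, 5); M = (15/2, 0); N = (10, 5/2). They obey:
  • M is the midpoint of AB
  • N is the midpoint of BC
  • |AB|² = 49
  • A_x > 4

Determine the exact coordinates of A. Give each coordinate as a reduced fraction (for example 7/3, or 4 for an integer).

1. A_x = 11  [A = 2·M−B = 2·(15/2, 0)−(4, 0)]
2. A_y = 0  [A = 2·M−B = 2·(15/2, 0)−(4, 0)]
   so A = (11, 0)

A = (11, 0)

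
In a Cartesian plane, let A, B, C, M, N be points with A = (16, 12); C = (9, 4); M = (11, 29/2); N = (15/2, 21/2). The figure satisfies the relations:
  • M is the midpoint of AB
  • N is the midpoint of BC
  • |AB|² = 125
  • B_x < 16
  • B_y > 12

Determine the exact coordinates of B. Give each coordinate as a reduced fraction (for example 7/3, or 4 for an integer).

1. B_x = 6  [B = 2·M−A = 2·(11, 29/2)−(16, 12)]
2. B_y = 17  [B = 2·M−A = 2·(11, 29/2)−(16, 12)]
   so B = (6, 17)

B = (6, 17)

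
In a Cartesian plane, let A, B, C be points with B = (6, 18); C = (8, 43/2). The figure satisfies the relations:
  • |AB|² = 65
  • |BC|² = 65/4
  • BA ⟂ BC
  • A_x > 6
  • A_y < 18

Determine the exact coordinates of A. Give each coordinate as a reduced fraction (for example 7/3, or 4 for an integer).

1. A_x = 13  [[BA ⟂ BC ⇒ 2x+7/2y-75=0] ∩ [|A−(6, 18)|²=65]]
2. A_y = 14  [[BA ⟂ BC ⇒ 2x+7/2y-75=0] ∩ [|A−(6, 18)|²=65]]
   so A = (13, 14)

A = (13, 14)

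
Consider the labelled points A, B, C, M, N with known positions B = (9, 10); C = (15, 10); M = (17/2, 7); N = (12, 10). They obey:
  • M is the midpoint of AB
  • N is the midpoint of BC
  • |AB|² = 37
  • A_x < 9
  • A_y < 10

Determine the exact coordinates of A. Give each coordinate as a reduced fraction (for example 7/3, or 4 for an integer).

A = (8, 4)

1. A_x = 8  [A = 2·M−B = 2·(17/2, 7)−(9, 10)]
2. A_y = 4  [A = 2·M−B = 2·(17/2, 7)−(9, 10)]
   so A = (8, 4)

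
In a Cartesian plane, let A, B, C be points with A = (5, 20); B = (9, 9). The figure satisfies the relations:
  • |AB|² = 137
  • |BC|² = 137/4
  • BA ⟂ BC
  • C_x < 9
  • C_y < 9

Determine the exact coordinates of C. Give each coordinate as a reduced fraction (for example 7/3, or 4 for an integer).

1. C_x = 7/2  [[BA ⟂ BC ⇒ -4x+11y-63=0] ∩ [|C−(9, 9)|²=137/4]]
2. C_y = 7  [[BA ⟂ BC ⇒ -4x+11y-63=0] ∩ [|C−(9, 9)|²=137/4]]
   so C = (7/2, 7)

C = (7/2, 7)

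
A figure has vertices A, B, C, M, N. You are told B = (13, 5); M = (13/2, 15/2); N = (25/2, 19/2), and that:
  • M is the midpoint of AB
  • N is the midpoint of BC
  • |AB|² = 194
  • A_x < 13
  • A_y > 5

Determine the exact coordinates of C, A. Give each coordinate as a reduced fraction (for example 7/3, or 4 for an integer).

1. A_x = 0  [A = 2·M−B = 2·(13/2, 15/2)−(13, 5)]
2. A_y = 10  [A = 2·M−B = 2·(13/2, 15/2)−(13, 5)]
   so A = (0, 10)
3. C_x = 12  [C = 2·N−B = 2·(25/2, 19/2)−(13, 5)]
4. C_y = 14  [C = 2·N−B = 2·(25/2, 19/2)−(13, 5)]
   so C = (12, 14)

C = (12, 14)
A = (0, 10)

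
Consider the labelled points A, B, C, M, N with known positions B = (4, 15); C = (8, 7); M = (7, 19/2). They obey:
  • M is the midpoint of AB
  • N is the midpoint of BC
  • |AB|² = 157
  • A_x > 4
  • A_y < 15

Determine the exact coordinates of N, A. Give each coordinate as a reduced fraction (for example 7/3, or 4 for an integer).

1. A_x = 10  [A = 2·M−B = 2·(7, 19/2)−(4, 15)]
2. A_y = 4  [A = 2·M−B = 2·(7, 19/2)−(4, 15)]
   so A = (10, 4)
3. N_x = 6  [2·N = B+C = (4, 15)+(8, 7)]
4. N_y = 11  [2·N = B+C = (4, 15)+(8, 7)]
   so N = (6, 11)

N = (6, 11)
A = (10, 4)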